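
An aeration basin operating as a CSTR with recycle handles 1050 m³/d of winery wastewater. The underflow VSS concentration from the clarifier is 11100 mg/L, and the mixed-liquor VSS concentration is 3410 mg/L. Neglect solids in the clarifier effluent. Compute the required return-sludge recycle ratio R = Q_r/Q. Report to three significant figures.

R ≈ 0.443

Solids balance on the clarifier gives (1+R)X = R·X_r, so R = X/(X_r − X) = 3410 / (11100 − 3410) = 0.4434.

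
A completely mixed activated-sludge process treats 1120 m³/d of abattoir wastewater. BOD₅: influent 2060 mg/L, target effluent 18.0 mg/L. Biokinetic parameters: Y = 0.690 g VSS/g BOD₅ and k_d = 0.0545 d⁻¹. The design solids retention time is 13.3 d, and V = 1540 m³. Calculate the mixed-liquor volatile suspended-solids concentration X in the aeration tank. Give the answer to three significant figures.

X = Y·Q·ΔS·θ_c / [V·(1 + k_d θ_c)] = 0.690 × 1120 × (2060 − 18.0) × 13.3 / [1540 × (1 + 0.0545 × 13.3)] = 7901 mg/L.

X ≈ 7900 mg/L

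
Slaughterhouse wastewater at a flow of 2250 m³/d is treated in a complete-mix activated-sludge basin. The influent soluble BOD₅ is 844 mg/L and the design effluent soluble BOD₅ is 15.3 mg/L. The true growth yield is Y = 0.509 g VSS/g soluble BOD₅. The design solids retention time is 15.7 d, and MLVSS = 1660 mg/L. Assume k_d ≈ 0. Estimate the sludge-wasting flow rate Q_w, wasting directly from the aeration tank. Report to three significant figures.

Q_w ≈ 572 m³/d

Biomass mass balance (decay neglected): V·X = Y·Q·(S₀ − S)·θ_c, so V = 0.509 × 2250 × (844 − 15.3) × 15.7 / 1660 = 8976 m³.
For wasting at MLVSS concentration, Q_w = V/θ_c = 8976/15.7 = 571.7 m³/d.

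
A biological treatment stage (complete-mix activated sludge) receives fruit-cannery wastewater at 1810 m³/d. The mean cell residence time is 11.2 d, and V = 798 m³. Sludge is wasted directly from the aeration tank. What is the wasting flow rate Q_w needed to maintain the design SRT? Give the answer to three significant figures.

Q_w ≈ 71.2 m³/d

Wasting from the aeration tank: Q_w = V / θ_c = 798.0 / 11.2 = 71.25 m³/d.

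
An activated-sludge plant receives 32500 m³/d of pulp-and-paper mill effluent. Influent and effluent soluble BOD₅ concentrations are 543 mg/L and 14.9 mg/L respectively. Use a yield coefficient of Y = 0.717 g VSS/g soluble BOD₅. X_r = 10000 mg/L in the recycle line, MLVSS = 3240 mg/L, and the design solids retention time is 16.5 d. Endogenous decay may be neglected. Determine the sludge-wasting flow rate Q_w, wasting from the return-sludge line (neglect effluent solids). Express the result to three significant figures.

Q_w ≈ 1230 m³/d

V·X = Y·Q·ΔS·θ_c gives V = 0.717 × 32500 × (543 − 14.9) × 16.5 / 3240 = 62670 m³.
Wasting from the return line (neglecting effluent solids): Q_w = V·X / (θ_c·X_r) = 62670 × 3240 / (16.5 × 10000) = 1231 m³/d.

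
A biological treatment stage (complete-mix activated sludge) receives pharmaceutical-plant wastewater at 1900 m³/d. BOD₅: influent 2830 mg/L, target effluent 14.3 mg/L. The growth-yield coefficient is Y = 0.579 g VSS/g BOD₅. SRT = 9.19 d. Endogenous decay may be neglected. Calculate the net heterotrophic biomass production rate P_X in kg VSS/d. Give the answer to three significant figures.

P_X ≈ 3100 kg VSS/d

Since k_d ≈ 0, Y_obs = Y = 0.579 g VSS/g BOD₅.
Mass of BOD₅ removed per day: Q(S₀ − S) = 1900 × 2816 g/m³ = 5350 kg/d.
So the net sludge growth is P_X = 0.5790 × 5350 = 3098 kg VSS/d.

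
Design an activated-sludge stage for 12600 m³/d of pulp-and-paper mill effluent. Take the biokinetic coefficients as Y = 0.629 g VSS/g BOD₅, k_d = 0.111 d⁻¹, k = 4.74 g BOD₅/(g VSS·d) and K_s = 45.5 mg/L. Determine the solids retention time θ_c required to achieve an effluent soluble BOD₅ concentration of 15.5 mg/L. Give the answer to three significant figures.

θ_c ≈ 1.55 d

At the target effluent, Y k S/(K_s+S) = 0.629×4.74×15.5/61.00 = 0.7576 d⁻¹.
θ_c = 1/(μ − k_d) = 1/(0.7576 − 0.111) = 1/0.6466 = 1.547 d.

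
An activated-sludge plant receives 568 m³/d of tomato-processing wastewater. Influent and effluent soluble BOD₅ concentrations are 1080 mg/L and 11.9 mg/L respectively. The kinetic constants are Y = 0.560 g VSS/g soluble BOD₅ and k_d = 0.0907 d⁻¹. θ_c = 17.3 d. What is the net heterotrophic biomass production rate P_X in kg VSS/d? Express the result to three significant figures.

The observed yield is Y_obs = Y/(1 + k_d·θ_c) = 0.560 / (1 + 0.0907 × 17.3) = 0.560 / 2.569 = 0.2180 g VSS per g soluble BOD₅ removed.
Substrate removed = Q·(S₀ − S) = 568 m³/d × (1080 − 11.9) g/m³ = 6.07×10^5 g/d = 606.7 kg/d.
Net biomass production P_X = Y_obs × Q·(S₀ − S) = 0.2180 × 606.7 = 132.2 kg VSS/d.

P_X ≈ 132 kg VSS/d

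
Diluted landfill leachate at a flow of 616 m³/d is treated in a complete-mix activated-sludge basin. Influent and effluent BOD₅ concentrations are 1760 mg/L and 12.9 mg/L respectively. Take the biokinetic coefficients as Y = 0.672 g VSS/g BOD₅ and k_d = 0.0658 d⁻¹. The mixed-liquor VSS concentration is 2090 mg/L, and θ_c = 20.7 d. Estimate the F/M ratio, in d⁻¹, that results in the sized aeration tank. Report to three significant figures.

F/M ≈ 0.171 d⁻¹

Rearranging the biomass balance for a CMAS with decay, V = Y·Q·ΔS·θ_c / [X·(1+k_d θ_c)] = 0.672 × 616 × (1760 − 12.9) × 20.7 / [2090 × (1 + 0.0658 × 20.7)] = 1.5×10^7 / 4937 = 3033 m³.
Food-to-microorganism ratio F/M = Q S₀ / (V X) = 616 × 1760 / (3033 × 2090) = 0.1711 d⁻¹.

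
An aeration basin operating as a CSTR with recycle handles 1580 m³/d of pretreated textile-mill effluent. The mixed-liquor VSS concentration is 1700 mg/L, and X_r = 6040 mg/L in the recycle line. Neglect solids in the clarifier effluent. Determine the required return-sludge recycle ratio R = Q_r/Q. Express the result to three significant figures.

R = Q_r/Q = X/(X_r − X) = 1700 / (6040 − 1700) = 0.3917.

R ≈ 0.392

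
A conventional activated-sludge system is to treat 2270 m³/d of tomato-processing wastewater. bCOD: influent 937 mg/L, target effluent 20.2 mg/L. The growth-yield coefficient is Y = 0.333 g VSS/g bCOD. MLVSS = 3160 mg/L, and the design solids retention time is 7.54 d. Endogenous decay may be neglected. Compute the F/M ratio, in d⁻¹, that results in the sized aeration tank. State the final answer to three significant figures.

V·X = Y·Q·ΔS·θ_c gives V = 0.333 × 2270 × (937 − 20.2) × 7.54 / 3160 = 1654 m³.
Food-to-microorganism ratio F/M = Q S₀ / (V X) = 2270 × 937 / (1654 × 3160) = 0.4071 d⁻¹.

F/M ≈ 0.407 d⁻¹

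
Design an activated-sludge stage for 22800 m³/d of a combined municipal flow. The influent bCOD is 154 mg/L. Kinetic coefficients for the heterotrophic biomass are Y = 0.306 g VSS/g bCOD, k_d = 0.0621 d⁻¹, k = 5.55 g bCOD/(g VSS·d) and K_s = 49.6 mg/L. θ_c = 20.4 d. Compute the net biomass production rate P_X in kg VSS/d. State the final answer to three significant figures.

P_X ≈ 463 kg VSS/d

From the Monod/SRT balance for a CMAS, S = K_s·(1+k_d θ_c)/[θ_c·(Y k − k_d) − 1] = 49.6 × (1 + 0.0621 × 20.4) / [20.4 × (0.306 × 5.55 − 0.0621) − 1] = 112.4 / 32.38 = 3.473 mg/L.
The observed yield is Y_obs = Y/(1 + k_d·θ_c) = 0.306 / (1 + 0.0621 × 20.4) = 0.306 / 2.267 = 0.1350 g VSS per g bCOD removed.
Mass of bCOD removed per day: Q(S₀ − S) = 22800 × 150.5 g/m³ = 3432 kg/d.
Biomass produced: P_X = Y_obs·Q·ΔS = 0.1350 × 3432 ≈ 463.3 kg VSS/d.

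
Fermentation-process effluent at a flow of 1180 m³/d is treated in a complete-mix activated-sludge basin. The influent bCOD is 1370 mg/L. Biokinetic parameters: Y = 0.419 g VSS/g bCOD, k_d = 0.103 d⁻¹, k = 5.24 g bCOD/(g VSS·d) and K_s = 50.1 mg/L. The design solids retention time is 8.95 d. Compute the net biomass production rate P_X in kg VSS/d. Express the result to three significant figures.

P_X ≈ 351 kg VSS/d

For a completely mixed reactor with recycle the Lawrence–McCarty relation gives S = K_s·(1 + k_d·θ_c) / [θ_c·(Y·k − k_d) − 1] = 50.1 × (1 + 0.103 × 8.95) / [8.95 × (0.419 × 5.24 − 0.103) − 1] = 96.28 / 17.73 = 5.431 mg/L.
Correct the yield for decay: Y_obs = Y/(1 + k_d θ_c) = 0.419 / (1 + 0.103 × 8.95) = 0.419 / 1.922 = 0.2180.
Mass of bCOD removed per day: Q(S₀ − S) = 1180 × 1365 g/m³ = 1610 kg/d.
Net biomass production P_X = Y_obs × Q·(S₀ − S) = 0.2180 × 1610 = 351.1 kg VSS/d.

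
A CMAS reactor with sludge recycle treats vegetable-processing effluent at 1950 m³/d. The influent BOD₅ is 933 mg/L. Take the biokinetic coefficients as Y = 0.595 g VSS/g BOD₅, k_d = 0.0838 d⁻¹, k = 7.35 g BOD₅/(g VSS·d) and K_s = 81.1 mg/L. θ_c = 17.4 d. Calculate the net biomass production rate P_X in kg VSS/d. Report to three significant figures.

Effluent substrate depends only on kinetics and SRT: S = K_s(1 + k_d θ_c) / [θ_c(Yk − k_d) − 1] = 81.1 × (1 + 0.0838 × 17.4) / [17.4 × (0.595 × 7.35 − 0.0838) − 1] = 199.4 / 73.64 = 2.707 mg/L.
Correct the yield for decay: Y_obs = Y/(1 + k_d θ_c) = 0.595 / (1 + 0.0838 × 17.4) = 0.595 / 2.458 = 0.2421.
Mass of BOD₅ removed per day: Q(S₀ − S) = 1950 × 930.3 g/m³ = 1814 kg/d.
So the net sludge growth is P_X = 0.2421 × 1814 = 439.1 kg VSS/d.

P_X ≈ 439 kg VSS/d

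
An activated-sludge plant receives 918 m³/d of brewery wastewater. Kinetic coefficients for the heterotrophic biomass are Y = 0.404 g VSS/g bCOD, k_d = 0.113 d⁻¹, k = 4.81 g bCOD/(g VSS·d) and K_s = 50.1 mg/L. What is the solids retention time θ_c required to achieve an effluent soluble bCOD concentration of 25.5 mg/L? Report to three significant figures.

θ_c ≈ 1.84 d

From 1/θ_c = Y·k·S/(K_s + S) − k_d: Y·k·S/(K_s+S) = 0.404 × 4.81 × 25.5 / (50.1 + 25.5) = 0.6555 d⁻¹.
θ_c = 1/(μ − k_d) = 1/(0.6555 − 0.113) = 1/0.5425 = 1.843 d.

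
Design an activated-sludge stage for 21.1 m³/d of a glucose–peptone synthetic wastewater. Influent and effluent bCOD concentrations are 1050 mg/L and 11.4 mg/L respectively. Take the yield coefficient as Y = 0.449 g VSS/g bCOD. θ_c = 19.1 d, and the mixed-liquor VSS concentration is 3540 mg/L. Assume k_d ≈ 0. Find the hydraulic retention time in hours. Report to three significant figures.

V·X = Y·Q·ΔS·θ_c gives V = 0.449 × 21.1 × (1050 − 11.4) × 19.1 / 3540 = 53.09 m³.
τ = V/Q = 53.09/21.1 = 2.516 d, or 60.39 h.

τ ≈ 60.4 h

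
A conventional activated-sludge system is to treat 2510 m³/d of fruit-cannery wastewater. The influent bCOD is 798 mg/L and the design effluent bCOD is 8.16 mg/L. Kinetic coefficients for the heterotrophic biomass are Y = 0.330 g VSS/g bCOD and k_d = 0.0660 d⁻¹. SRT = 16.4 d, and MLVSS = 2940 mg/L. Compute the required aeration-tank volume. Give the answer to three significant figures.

V ≈ 1750 m³

From the SRT design equation V = Y Q (S₀−S) θ_c / [X (1 + k_d θ_c)] = 0.330 × 2510 × (798 − 8.16) × 16.4 / [2940 × (1 + 0.0660 × 16.4)] = 1.07×10^7 / 6122 = 1753 m³.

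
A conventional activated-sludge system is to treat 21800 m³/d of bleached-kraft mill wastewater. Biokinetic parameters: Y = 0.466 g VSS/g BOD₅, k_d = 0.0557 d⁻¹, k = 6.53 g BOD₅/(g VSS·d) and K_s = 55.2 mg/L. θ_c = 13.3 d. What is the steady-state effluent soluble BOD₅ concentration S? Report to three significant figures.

S ≈ 2.48 mg/L

For a completely mixed reactor with recycle the Lawrence–McCarty relation gives S = K_s·(1 + k_d·θ_c) / [θ_c·(Y·k − k_d) − 1] = 55.2 × (1 + 0.0557 × 13.3) / [13.3 × (0.466 × 6.53 − 0.0557) − 1] = 96.09 / 38.73 = 2.481 mg/L.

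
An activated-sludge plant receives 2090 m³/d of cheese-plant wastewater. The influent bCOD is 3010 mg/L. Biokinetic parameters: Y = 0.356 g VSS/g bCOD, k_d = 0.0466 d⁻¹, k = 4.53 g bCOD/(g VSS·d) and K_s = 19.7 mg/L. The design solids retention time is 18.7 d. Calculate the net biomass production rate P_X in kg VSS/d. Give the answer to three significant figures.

P_X ≈ 1200 kg VSS/d

For a completely mixed reactor with recycle the Lawrence–McCarty relation gives S = K_s·(1 + k_d·θ_c) / [θ_c·(Y·k − k_d) − 1] = 19.7 × (1 + 0.0466 × 18.7) / [18.7 × (0.356 × 4.53 − 0.0466) − 1] = 36.87 / 28.29 = 1.303 mg/L.
The observed yield is Y_obs = Y/(1 + k_d·θ_c) = 0.356 / (1 + 0.0466 × 18.7) = 0.356 / 1.871 = 0.1902 g VSS per g bCOD removed.
Substrate removed = Q·(S₀ − S) = 2090 m³/d × (3010 − 1.30) g/m³ = 6.29×10^6 g/d = 6288 kg/d.
So the net sludge growth is P_X = 0.1902 × 6288 = 1196 kg VSS/d.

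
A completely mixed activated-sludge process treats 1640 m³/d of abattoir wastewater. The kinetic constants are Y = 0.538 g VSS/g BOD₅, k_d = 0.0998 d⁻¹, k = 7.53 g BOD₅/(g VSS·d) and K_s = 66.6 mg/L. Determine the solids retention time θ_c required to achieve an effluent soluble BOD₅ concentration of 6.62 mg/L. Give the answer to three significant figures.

At the target effluent, Y k S/(K_s+S) = 0.538×7.53×6.62/73.22 = 0.3663 d⁻¹.
1/θ_c = 0.3663 − 0.0998 = 0.2665 d⁻¹, so θ_c = 3.753 d.

θ_c ≈ 3.75 d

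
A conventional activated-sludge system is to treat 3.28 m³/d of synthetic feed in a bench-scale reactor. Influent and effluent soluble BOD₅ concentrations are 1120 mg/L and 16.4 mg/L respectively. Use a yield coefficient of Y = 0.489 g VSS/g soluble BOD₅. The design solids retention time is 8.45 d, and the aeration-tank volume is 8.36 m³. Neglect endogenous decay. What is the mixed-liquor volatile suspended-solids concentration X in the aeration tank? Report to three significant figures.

X ≈ 1790 mg/L

X = Y·Q·ΔS·θ_c / V = 0.489 × 3.28 × (1120 − 16.4) × 8.45 / 8.36 = 1789 mg/L.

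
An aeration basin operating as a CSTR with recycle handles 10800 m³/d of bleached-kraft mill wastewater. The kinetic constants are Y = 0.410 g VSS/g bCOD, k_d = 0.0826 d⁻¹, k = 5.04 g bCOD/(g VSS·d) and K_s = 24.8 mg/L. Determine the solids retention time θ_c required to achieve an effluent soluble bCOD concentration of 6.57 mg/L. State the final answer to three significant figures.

At the target effluent, Y k S/(K_s+S) = 0.410×5.04×6.57/31.37 = 0.4328 d⁻¹.
1/θ_c = 0.4328 − 0.0826 = 0.3502 d⁻¹, so θ_c = 2.856 d.

θ_c ≈ 2.86 d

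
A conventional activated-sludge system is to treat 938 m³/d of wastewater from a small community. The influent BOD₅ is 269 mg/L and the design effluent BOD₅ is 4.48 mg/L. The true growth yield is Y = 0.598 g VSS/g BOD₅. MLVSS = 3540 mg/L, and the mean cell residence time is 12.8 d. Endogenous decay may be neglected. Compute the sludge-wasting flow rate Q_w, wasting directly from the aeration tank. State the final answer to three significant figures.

V·X = Y·Q·ΔS·θ_c gives V = 0.598 × 938 × (269 − 4.48) × 12.8 / 3540 = 536.5 m³.
For wasting at MLVSS concentration, Q_w = V/θ_c = 536.5/12.8 = 41.91 m³/d.

Q_w ≈ 41.9 m³/d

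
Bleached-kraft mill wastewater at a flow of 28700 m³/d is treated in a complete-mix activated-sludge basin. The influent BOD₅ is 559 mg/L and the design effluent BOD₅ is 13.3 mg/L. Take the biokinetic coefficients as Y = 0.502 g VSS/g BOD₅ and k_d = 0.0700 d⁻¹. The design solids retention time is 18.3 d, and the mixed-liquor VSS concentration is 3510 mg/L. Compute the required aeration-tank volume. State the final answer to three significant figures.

From the SRT design equation V = Y Q (S₀−S) θ_c / [X (1 + k_d θ_c)] = 0.502 × 28700 × (559 − 13.3) × 18.3 / [3510 × (1 + 0.0700 × 18.3)] = 1.44×10^8 / 8006 = 17970 m³.

V ≈ 18000 m³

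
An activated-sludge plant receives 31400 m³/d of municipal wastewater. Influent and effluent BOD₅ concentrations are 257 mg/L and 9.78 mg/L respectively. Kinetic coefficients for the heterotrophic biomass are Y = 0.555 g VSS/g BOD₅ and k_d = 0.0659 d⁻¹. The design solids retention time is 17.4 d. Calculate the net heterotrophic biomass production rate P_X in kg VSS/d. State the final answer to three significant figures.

Correct the yield for decay: Y_obs = Y/(1 + k_d θ_c) = 0.555 / (1 + 0.0659 × 17.4) = 0.555 / 2.147 = 0.2585.
Q·(S₀ − S) = 31400 × (257 − 9.78) × 10⁻³ = 7763 kg/d removed.
P_X = Y_obs · Q(S₀ − S) = 0.2585 × 7763 = 2007 kg VSS/d.

P_X ≈ 2010 kg VSS/d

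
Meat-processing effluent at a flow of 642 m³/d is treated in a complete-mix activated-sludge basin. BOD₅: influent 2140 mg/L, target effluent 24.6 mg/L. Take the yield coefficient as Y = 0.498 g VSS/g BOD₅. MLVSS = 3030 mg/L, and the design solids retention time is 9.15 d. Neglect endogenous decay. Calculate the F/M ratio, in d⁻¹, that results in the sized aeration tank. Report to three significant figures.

Biomass mass balance (decay neglected): V·X = Y·Q·(S₀ − S)·θ_c, so V = 0.498 × 642 × (2140 − 24.6) × 9.15 / 3030 = 2042 m³.
Food-to-microorganism ratio F/M = Q S₀ / (V X) = 642 × 2140 / (2042 × 3030) = 0.2220 d⁻¹.

F/M ≈ 0.222 d⁻¹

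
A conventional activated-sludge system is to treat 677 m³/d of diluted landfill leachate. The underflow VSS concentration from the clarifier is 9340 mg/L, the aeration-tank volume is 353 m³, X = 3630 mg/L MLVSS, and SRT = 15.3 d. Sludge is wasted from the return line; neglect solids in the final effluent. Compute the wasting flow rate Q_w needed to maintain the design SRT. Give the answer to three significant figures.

Q_w = (V·X)/(θ_c X_r) = 353.0 × 3630 / (15.3 × 9340) = 8.967 m³/d.

Q_w ≈ 8.97 m³/d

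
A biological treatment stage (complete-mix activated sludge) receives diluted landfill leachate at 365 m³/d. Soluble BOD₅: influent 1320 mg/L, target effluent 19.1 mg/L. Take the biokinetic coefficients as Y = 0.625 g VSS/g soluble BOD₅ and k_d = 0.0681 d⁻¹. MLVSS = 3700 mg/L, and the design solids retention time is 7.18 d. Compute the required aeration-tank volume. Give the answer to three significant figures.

V ≈ 387 m³

Steady-state biomass mass balance: V·X·(1 + k_d·θ_c) = Y·Q·(S₀ − S)·θ_c, so V = 0.625 × 365 × (1320 − 19.1) × 7.18 / [3700 × (1 + 0.0681 × 7.18)] = 2.13×10^6 / 5509 = 386.8 m³.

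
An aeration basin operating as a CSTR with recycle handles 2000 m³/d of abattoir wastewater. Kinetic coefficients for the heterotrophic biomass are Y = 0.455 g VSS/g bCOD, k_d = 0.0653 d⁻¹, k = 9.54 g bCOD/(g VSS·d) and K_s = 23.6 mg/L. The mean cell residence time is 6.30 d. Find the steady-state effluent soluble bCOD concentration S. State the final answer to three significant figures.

For a completely mixed reactor with recycle the Lawrence–McCarty relation gives S = K_s·(1 + k_d·θ_c) / [θ_c·(Y·k − k_d) − 1] = 23.6 × (1 + 0.0653 × 6.30) / [6.30 × (0.455 × 9.54 − 0.0653) − 1] = 33.31 / 25.94 = 1.284 mg/L.

S ≈ 1.28 mg/L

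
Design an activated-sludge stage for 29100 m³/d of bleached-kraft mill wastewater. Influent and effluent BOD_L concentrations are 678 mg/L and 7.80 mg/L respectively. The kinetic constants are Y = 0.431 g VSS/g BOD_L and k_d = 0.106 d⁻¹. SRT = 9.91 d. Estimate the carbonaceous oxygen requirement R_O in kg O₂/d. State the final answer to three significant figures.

The observed yield is Y_obs = Y/(1 + k_d·θ_c) = 0.431 / (1 + 0.106 × 9.91) = 0.431 / 2.050 = 0.2102 g VSS per g BOD_L removed.
Mass of BOD_L removed per day: Q(S₀ − S) = 29100 × 670.2 g/m³ = 19503 kg/d.
P_X = Y_obs·Q·(S₀ − S) = 0.2102 × 19503 = 4099 kg VSS/d.
Carbonaceous O₂ demand = substrate oxidised − cell-mass equivalent = 19503 − 1.42 × 4099 = 13682 kg O₂/d.

R_O ≈ 13700 kg O₂/d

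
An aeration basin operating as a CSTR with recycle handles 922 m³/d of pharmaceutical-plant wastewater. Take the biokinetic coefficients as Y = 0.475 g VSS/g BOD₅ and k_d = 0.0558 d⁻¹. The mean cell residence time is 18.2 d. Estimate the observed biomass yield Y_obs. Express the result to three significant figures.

Y_obs ≈ 0.236 g VSS/g BOD₅

Observed yield with endogenous decay: Y_obs = Y / (1 + k_d·θ_c) = 0.475 / (1 + 0.0558 × 18.2) = 0.475 / 2.016 = 0.2357 g VSS/g BOD₅.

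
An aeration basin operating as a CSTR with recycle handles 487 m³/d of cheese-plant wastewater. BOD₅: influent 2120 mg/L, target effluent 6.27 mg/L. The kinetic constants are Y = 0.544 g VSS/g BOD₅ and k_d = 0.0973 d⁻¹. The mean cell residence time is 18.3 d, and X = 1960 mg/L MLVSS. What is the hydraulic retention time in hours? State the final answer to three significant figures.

Steady-state biomass mass balance: V·X·(1 + k_d·θ_c) = Y·Q·(S₀ − S)·θ_c, so V = 0.544 × 487 × (2120 − 6.27) × 18.3 / [1960 × (1 + 0.0973 × 18.3)] = 1.02×10^7 / 5450 = 1880 m³.
HRT = V/Q = 1880 m³ / 487 m³·d⁻¹ = 3.861 d × 24 = 92.67 h.

τ ≈ 92.7 h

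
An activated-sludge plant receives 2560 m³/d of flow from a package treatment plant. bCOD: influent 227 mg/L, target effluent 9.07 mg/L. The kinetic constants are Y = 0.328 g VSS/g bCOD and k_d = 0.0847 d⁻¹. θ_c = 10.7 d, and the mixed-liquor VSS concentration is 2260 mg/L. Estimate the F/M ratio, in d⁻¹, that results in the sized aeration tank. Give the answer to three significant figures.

F/M ≈ 0.566 d⁻¹

From the SRT design equation V = Y Q (S₀−S) θ_c / [X (1 + k_d θ_c)] = 0.328 × 2560 × (227 − 9.07) × 10.7 / [2260 × (1 + 0.0847 × 10.7)] = 1.96×10^6 / 4308 = 454.5 m³.
Food-to-microorganism ratio F/M = Q S₀ / (V X) = 2560 × 227 / (454.5 × 2260) = 0.5658 d⁻¹.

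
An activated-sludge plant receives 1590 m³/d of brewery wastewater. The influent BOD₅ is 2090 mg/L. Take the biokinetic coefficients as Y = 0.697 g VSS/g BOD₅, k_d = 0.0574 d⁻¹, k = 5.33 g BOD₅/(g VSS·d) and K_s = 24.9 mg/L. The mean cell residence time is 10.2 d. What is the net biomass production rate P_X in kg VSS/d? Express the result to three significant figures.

P_X ≈ 1460 kg VSS/d

Effluent substrate depends only on kinetics and SRT: S = K_s(1 + k_d θ_c) / [θ_c(Yk − k_d) − 1] = 24.9 × (1 + 0.0574 × 10.2) / [10.2 × (0.697 × 5.33 − 0.0574) − 1] = 39.48 / 36.31 = 1.087 mg/L.
Y_obs = Y / (1 + k_d θ_c) = 0.697 / (1 + 0.0574 × 10.2) = 0.697 / 1.585 = 0.4396.
Substrate removed = Q·(S₀ − S) = 1590 m³/d × (2090 − 1.09) g/m³ = 3.32×10^6 g/d = 3321 kg/d.
So the net sludge growth is P_X = 0.4396 × 3321 = 1460 kg VSS/d.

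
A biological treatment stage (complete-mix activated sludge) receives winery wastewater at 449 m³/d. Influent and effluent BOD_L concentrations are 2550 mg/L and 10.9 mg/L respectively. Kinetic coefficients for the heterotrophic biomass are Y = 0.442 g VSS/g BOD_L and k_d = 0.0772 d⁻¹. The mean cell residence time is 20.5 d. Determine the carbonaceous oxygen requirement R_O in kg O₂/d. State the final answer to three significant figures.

R_O ≈ 863 kg O₂/d

Y_obs = Y / (1 + k_d θ_c) = 0.442 / (1 + 0.0772 × 20.5) = 0.442 / 2.583 = 0.1711.
Substrate removed = Q·(S₀ − S) = 449 m³/d × (2550 − 10.9) g/m³ = 1.14×10^6 g/d = 1140 kg/d.
Net sludge production P_X = 0.1711 × 1140 = 195.1 kg VSS/d.
Carbonaceous O₂ demand = substrate oxidised − cell-mass equivalent = 1140 − 1.42 × 195.1 = 863.0 kg O₂/d.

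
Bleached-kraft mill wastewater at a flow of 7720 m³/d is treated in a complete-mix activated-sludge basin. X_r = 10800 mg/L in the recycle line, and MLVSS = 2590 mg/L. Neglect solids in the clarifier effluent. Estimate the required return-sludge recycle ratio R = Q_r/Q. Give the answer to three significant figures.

R = Q_r/Q = X/(X_r − X) = 2590 / (10800 − 2590) = 0.3155.

R ≈ 0.315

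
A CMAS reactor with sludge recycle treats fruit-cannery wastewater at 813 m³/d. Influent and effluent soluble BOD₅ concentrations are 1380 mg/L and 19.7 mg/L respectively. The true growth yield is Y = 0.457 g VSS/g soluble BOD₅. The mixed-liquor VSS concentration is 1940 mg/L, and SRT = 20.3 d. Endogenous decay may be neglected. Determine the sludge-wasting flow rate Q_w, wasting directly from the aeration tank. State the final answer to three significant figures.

Q_w ≈ 261 m³/d

With k_d = 0 the design equation reduces to V = Y Q (S₀−S) θ_c / X = 0.457 × 813 × (1380 − 19.7) × 20.3 / 1940 = 5289 m³.
For wasting at MLVSS concentration, Q_w = V/θ_c = 5289/20.3 = 260.5 m³/d.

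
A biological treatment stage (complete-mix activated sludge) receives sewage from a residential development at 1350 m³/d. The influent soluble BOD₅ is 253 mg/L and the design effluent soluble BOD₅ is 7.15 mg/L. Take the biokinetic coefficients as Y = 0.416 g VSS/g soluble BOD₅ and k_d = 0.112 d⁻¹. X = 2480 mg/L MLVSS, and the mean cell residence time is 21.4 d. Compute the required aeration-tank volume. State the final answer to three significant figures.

From the SRT design equation V = Y Q (S₀−S) θ_c / [X (1 + k_d θ_c)] = 0.416 × 1350 × (253 − 7.15) × 21.4 / [2480 × (1 + 0.112 × 21.4)] = 2.95×10^6 / 8424 = 350.7 m³.

V ≈ 351 m³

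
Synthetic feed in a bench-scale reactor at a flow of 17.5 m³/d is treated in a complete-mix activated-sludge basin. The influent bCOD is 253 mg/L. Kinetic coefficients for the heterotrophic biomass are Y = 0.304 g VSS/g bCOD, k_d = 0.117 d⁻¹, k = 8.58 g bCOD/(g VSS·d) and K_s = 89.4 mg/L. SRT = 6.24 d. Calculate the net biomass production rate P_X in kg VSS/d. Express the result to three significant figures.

Effluent substrate depends only on kinetics and SRT: S = K_s(1 + k_d θ_c) / [θ_c(Yk − k_d) − 1] = 89.4 × (1 + 0.117 × 6.24) / [6.24 × (0.304 × 8.58 − 0.117) − 1] = 154.7 / 14.55 = 10.63 mg/L.
Y_obs = Y / (1 + k_d θ_c) = 0.304 / (1 + 0.117 × 6.24) = 0.304 / 1.730 = 0.1757.
Substrate removed = Q·(S₀ − S) = 17.5 m³/d × (253 − 10.6) g/m³ = 4.24×10^3 g/d = 4.242 kg/d.
P_X = Y_obs · Q(S₀ − S) = 0.1757 × 4.242 = 0.7454 kg VSS/d.

P_X ≈ 0.745 kg VSS/d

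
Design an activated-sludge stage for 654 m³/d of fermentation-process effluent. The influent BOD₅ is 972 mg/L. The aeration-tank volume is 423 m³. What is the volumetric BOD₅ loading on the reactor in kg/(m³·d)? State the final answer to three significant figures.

L_v ≈ 1.50 kg BOD₅/(m³·d)

L_v = Q S₀ / V = 654 × 972 × 10⁻³ / 423.0 = 1.503 kg/(m³·d).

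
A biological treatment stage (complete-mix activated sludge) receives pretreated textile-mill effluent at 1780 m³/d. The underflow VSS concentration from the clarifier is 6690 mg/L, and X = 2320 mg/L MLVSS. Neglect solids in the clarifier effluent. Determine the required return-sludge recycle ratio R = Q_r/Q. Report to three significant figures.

Solids balance on the clarifier gives (1+R)X = R·X_r, so R = X/(X_r − X) = 2320 / (6690 − 2320) = 0.5309.

R ≈ 0.531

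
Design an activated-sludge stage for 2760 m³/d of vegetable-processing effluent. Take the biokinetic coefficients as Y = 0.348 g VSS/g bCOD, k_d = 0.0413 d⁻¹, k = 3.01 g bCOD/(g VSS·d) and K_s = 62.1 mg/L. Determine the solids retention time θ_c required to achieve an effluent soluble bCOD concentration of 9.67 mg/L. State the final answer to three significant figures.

θ_c ≈ 10.0 d

From 1/θ_c = Y·k·S/(K_s + S) − k_d: Y·k·S/(K_s+S) = 0.348 × 3.01 × 9.67 / (62.1 + 9.67) = 0.1411 d⁻¹.
θ_c = 1/(μ − k_d) = 1/(0.1411 − 0.0413) = 1/0.09983 = 10.02 d.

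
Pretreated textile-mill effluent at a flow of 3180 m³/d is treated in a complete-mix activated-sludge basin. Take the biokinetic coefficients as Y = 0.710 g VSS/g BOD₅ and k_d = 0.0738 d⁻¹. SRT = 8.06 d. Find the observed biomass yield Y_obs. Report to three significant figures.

Y_obs ≈ 0.445 g VSS/g BOD₅

The observed yield is Y_obs = Y/(1 + k_d·θ_c) = 0.710 / (1 + 0.0738 × 8.06) = 0.710 / 1.595 = 0.4452 g VSS per g BOD₅ removed.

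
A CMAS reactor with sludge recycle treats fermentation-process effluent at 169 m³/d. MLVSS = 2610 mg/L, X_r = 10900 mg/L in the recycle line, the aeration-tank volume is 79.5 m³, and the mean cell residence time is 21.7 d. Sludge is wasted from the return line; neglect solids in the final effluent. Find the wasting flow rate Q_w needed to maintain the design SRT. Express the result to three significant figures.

θ_c = V·X/(Q_w·X_r) when wasting from the recycle, so Q_w = V·X/(θ_c·X_r) = 79.50 × 2610 / (21.7 × 10900) = 0.8772 m³/d.

Q_w ≈ 0.877 m³/d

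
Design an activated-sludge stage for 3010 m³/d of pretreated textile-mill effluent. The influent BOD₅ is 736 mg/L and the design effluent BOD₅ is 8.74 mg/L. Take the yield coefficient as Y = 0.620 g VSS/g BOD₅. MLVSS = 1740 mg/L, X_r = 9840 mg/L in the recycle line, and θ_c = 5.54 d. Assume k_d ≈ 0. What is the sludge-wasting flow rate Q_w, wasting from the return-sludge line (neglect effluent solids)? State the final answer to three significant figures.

Q_w ≈ 138 m³/d

Biomass mass balance (decay neglected): V·X = Y·Q·(S₀ − S)·θ_c, so V = 0.620 × 3010 × (736 − 8.74) × 5.54 / 1740 = 4321 m³.
θ_c = V·X/(Q_w·X_r) when wasting from the recycle, so Q_w = V·X/(θ_c·X_r) = 4321 × 1740 / (5.54 × 9840) = 137.9 m³/d.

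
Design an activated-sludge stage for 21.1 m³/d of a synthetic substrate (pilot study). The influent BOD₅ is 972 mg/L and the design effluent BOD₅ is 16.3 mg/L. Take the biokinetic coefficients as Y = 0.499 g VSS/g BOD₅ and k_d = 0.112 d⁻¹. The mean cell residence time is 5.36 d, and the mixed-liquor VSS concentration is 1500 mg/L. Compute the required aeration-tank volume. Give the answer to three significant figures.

V ≈ 22.5 m³

Rearranging the biomass balance for a CMAS with decay, V = Y·Q·ΔS·θ_c / [X·(1+k_d θ_c)] = 0.499 × 21.1 × (972 − 16.3) × 5.36 / [1500 × (1 + 0.112 × 5.36)] = 5.39×10^4 / 2400 = 22.47 m³.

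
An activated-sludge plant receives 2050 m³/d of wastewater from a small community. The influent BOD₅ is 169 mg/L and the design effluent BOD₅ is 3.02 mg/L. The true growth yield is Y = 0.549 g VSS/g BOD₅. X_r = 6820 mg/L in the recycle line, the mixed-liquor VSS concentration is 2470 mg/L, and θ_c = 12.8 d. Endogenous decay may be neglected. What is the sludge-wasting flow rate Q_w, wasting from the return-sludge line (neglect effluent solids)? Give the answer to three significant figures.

Biomass mass balance (decay neglected): V·X = Y·Q·(S₀ − S)·θ_c, so V = 0.549 × 2050 × (169 − 3.02) × 12.8 / 2470 = 968.0 m³.
θ_c = V·X/(Q_w·X_r) when wasting from the recycle, so Q_w = V·X/(θ_c·X_r) = 968.0 × 2470 / (12.8 × 6820) = 27.39 m³/d.

Q_w ≈ 27.4 m³/d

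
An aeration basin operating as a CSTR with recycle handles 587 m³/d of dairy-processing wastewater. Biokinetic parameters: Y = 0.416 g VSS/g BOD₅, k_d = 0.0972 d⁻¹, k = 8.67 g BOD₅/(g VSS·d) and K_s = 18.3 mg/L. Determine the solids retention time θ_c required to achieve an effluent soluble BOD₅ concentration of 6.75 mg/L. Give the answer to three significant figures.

θ_c ≈ 1.14 d

From 1/θ_c = Y·k·S/(K_s + S) − k_d: Y·k·S/(K_s+S) = 0.416 × 8.67 × 6.75 / (18.3 + 6.75) = 0.9719 d⁻¹.
Then 1/θ_c = μ − k_d = 0.9719 − 0.0972 = 0.8747 d⁻¹, giving θ_c = 1.143 d.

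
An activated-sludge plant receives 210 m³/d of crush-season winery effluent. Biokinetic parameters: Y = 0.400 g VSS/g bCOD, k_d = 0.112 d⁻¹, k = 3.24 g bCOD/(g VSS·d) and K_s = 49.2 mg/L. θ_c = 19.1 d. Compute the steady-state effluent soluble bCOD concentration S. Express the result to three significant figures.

Effluent substrate depends only on kinetics and SRT: S = K_s(1 + k_d θ_c) / [θ_c(Yk − k_d) − 1] = 49.2 × (1 + 0.112 × 19.1) / [19.1 × (0.400 × 3.24 − 0.112) − 1] = 154.4 / 21.61 = 7.146 mg/L.

S ≈ 7.15 mg/L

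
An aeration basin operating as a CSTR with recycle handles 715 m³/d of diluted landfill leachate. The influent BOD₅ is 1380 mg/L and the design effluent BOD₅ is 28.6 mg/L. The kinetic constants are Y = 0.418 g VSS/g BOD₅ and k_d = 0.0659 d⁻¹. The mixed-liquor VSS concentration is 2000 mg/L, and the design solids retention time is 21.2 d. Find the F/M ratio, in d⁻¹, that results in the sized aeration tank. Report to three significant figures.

F/M ≈ 0.276 d⁻¹

From the SRT design equation V = Y Q (S₀−S) θ_c / [X (1 + k_d θ_c)] = 0.418 × 715 × (1380 − 28.6) × 21.2 / [2000 × (1 + 0.0659 × 21.2)] = 8.56×10^6 / 4794 = 1786 m³.
F/M = applied load / biomass = Q·S₀/(V·X) = 715 × 1380 / (1786 × 2000) = 0.2762 d⁻¹.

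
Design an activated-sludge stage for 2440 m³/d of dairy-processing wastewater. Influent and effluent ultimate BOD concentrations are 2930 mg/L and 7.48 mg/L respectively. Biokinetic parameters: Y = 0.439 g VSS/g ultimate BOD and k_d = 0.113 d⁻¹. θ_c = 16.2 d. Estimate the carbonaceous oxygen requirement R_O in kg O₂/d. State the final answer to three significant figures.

Y_obs = Y / (1 + k_d θ_c) = 0.439 / (1 + 0.113 × 16.2) = 0.439 / 2.831 = 0.1551.
Mass of ultimate BOD removed per day: Q(S₀ − S) = 2440 × 2923 g/m³ = 7131 kg/d.
Net sludge production P_X = 0.1551 × 7131 = 1106 kg VSS/d.
R_O = Q·ΔS − 1.42 P_X = 7131 − 1570 = 5561 kg O₂/d.

R_O ≈ 5560 kg O₂/d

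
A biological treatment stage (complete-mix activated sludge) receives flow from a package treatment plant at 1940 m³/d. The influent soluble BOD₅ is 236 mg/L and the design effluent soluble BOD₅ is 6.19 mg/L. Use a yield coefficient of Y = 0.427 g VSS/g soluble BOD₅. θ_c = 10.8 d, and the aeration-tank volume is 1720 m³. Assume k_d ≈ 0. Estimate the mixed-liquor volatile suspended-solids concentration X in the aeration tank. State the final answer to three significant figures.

From V·X = Y·Q·(S₀ − S)·θ_c (decay neglected): X = 0.427 × 1940 × (236 − 6.19) × 10.8 / 1720 = 1195 mg/L.

X ≈ 1200 mg/L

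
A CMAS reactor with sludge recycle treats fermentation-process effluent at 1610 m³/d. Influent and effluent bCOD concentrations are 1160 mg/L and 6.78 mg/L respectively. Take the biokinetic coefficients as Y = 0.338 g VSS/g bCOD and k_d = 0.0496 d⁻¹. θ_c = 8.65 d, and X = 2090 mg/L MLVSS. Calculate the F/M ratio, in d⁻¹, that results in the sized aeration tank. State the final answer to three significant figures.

Steady-state biomass mass balance: V·X·(1 + k_d·θ_c) = Y·Q·(S₀ − S)·θ_c, so V = 0.338 × 1610 × (1160 − 6.78) × 8.65 / [2090 × (1 + 0.0496 × 8.65)] = 5.43×10^6 / 2987 = 1818 m³.
F/M = Q·S₀ / (V·X) = 1610 × 1160 / (1818 × 2090) = 0.4917 g bCOD·(g VSS·d)⁻¹.

F/M ≈ 0.492 d⁻¹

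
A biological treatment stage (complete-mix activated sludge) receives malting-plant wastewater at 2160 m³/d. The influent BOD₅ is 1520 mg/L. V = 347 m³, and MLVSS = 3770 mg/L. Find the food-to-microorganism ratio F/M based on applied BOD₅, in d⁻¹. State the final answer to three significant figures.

F/M ≈ 2.51 d⁻¹

F/M = Q·S₀ / (V·X) = 2160 × 1520 / (347.0 × 3770) = 2.510 g BOD₅·(g VSS·d)⁻¹.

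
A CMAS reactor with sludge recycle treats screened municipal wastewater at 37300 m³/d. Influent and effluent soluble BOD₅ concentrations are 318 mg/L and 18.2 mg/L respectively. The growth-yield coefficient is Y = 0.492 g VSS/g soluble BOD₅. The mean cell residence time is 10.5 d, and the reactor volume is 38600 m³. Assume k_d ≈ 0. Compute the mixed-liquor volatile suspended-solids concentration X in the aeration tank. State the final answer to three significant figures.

X ≈ 1500 mg/L

From V·X = Y·Q·(S₀ − S)·θ_c (decay neglected): X = 0.492 × 37300 × (318 − 18.2) × 10.5 / 38600 = 1497 mg/L.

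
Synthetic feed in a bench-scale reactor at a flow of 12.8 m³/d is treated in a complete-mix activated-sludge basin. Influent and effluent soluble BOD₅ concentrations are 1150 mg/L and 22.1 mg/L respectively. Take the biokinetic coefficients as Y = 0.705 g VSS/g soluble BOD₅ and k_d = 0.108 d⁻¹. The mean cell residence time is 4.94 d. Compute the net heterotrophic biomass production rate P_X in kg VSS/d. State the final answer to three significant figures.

P_X ≈ 6.64 kg VSS/d

The observed yield is Y_obs = Y/(1 + k_d·θ_c) = 0.705 / (1 + 0.108 × 4.94) = 0.705 / 1.534 = 0.4597 g VSS per g soluble BOD₅ removed.
Q·(S₀ − S) = 12.8 × (1150 − 22.1) × 10⁻³ = 14.44 kg/d removed.
Net biomass production P_X = Y_obs × Q·(S₀ − S) = 0.4597 × 14.44 = 6.637 kg VSS/d.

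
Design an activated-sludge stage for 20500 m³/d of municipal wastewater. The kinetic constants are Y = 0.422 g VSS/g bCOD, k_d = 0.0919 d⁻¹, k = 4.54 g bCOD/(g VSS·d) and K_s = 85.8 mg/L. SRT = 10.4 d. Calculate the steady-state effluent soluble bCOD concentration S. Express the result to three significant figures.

For a completely mixed reactor with recycle the Lawrence–McCarty relation gives S = K_s·(1 + k_d·θ_c) / [θ_c·(Y·k − k_d) − 1] = 85.8 × (1 + 0.0919 × 10.4) / [10.4 × (0.422 × 4.54 − 0.0919) − 1] = 167.8 / 17.97 = 9.338 mg/L.

S ≈ 9.34 mg/L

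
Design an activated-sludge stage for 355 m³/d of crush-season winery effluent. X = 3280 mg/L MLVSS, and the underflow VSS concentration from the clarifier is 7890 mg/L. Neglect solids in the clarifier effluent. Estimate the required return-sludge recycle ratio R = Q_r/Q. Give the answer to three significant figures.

R ≈ 0.711

Mass balance around the secondary clarifier (neglecting effluent solids): R = X / (X_r − X) = 3280 / (7890 − 3280) = 0.7115.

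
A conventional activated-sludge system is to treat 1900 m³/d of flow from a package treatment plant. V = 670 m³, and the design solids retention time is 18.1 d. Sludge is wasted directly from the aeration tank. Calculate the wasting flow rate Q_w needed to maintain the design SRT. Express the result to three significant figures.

Q_w ≈ 37.0 m³/d

Wasting from the aeration tank: Q_w = V / θ_c = 670.0 / 18.1 = 37.02 m³/d.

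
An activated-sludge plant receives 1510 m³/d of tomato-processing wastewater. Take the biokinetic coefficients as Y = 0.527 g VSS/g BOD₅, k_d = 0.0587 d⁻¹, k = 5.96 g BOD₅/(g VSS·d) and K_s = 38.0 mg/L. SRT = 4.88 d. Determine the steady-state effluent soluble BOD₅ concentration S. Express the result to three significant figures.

S ≈ 3.48 mg/L

For a completely mixed reactor with recycle the Lawrence–McCarty relation gives S = K_s·(1 + k_d·θ_c) / [θ_c·(Y·k − k_d) − 1] = 38.0 × (1 + 0.0587 × 4.88) / [4.88 × (0.527 × 5.96 − 0.0587) − 1] = 48.89 / 14.04 = 3.482 mg/L.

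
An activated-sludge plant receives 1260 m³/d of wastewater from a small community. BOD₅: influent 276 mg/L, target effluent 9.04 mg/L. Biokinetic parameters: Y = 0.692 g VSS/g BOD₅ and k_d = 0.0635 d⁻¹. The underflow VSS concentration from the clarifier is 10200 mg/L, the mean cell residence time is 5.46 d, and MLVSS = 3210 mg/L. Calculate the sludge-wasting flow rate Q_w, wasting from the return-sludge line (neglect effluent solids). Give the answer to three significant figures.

Q_w ≈ 16.9 m³/d

Rearranging the biomass balance for a CMAS with decay, V = Y·Q·ΔS·θ_c / [X·(1+k_d θ_c)] = 0.692 × 1260 × (276 − 9.04) × 5.46 / [3210 × (1 + 0.0635 × 5.46)] = 1.27×10^6 / 4323 = 294.0 m³.
θ_c = V·X/(Q_w·X_r) when wasting from the recycle, so Q_w = V·X/(θ_c·X_r) = 294.0 × 3210 / (5.46 × 10200) = 16.95 m³/d.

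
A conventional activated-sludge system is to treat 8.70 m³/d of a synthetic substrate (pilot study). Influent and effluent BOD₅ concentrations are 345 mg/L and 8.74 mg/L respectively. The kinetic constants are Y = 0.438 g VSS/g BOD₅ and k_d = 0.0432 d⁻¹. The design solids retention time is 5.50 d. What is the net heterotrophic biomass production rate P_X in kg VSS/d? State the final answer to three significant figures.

P_X ≈ 1.04 kg VSS/d

Correct the yield for decay: Y_obs = Y/(1 + k_d θ_c) = 0.438 / (1 + 0.0432 × 5.50) = 0.438 / 1.238 = 0.3539.
Q·(S₀ − S) = 8.70 × (345 − 8.74) × 10⁻³ = 2.925 kg/d removed.
Net biomass production P_X = Y_obs × Q·(S₀ − S) = 0.3539 × 2.925 = 1.035 kg VSS/d.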